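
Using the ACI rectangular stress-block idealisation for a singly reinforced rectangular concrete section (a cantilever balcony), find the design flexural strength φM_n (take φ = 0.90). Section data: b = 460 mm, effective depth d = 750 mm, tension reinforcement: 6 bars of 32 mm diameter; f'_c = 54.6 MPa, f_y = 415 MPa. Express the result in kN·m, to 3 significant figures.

φM_n ≈ 1270 kN·m

A_s = 6 × 804 = 4824 mm².
T = A_s f_y = 4824 × 415 = 2001960 N = 2001.96 kN.
From C = T: a = T/(0.85 f'_c b) = 2001960/(0.85 × 54.6 × 460) = 93.77 mm.
M_n = T(d − a/2) = 2001.96 kN × (750 − 46.885) mm = 1407.61 kN·m.
φM_n = 0.90 × 1407.61 = 1266.85 kN·m.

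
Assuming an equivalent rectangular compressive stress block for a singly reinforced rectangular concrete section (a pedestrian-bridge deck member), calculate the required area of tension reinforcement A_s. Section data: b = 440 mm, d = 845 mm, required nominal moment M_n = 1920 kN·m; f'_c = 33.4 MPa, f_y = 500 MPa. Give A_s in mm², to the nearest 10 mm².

With M_n = 0.85 f'_c a b (d − a/2), solve the quadratic for a:
a = d − √(d² − 2M_n/(0.85 f'_c b)) = 845 − √(845² − 2 × 1920×10⁶/(0.85 × 33.4 × 440)) = 207.33 mm.
A_s = 0.85 f'_c a b / f_y = 0.85 × 33.4 × 207.33 × 440 / 500 = 5179.8 mm².

A_s ≈ 5180 mm²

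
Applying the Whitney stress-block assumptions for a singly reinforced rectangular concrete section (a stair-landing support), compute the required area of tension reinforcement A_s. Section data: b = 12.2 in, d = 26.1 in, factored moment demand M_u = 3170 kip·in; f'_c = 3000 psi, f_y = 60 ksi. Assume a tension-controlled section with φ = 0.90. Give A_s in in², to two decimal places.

A_s ≈ 2.48 in²

M_n = M_u/φ = 3170/0.90 = 3522.22 kip·in.
From M_n = 0.85 f'_c a b (d − a/2):
a = d − √(d² − 2M_n/(0.85 f'_c b)) = 26.1 − √(26.1² − 2 × 3522.22/(0.85 × 3 × 12.2)) = 4.775 in.
A_s = 0.85 f'_c a b / f_y = 0.85 × 3 × 4.775 × 12.2 / 60 = 2.476 in².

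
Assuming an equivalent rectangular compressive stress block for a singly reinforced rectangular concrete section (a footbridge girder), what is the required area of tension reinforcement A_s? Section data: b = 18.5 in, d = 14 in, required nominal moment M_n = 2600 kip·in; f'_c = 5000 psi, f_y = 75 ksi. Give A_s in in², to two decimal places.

A_s ≈ 2.73 in²

From M_n = 0.85 f'_c a b (d − a/2):
a = d − √(d² − 2M_n/(0.85 f'_c b)) = 14 − √(14² − 2 × 2600/(0.85 × 5 × 18.5)) = 2.604 in.
A_s = 0.85 f'_c a b / f_y = 0.85 × 5 × 2.604 × 18.5 / 75 = 2.730 in².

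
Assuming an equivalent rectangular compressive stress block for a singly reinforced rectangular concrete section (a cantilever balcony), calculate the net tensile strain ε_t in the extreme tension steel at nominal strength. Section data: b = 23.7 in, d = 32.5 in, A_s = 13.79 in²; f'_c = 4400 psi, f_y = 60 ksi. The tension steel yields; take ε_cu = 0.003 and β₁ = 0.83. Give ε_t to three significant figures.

ε_t ≈ 0.00567

a = A_s f_y/(0.85 f'_c b) = 9.335 in.
β₁ = 0.83, so c = a/β₁ = 9.335/0.83 = 11.247 in.
From the linear strain diagram with ε_cu = 0.003: ε_t = 0.003 (d − c)/c = 0.003 × (32.5 − 11.247)/11.247 = 0.00567.
Since ε_t ≥ 0.005, the section is tension-controlled.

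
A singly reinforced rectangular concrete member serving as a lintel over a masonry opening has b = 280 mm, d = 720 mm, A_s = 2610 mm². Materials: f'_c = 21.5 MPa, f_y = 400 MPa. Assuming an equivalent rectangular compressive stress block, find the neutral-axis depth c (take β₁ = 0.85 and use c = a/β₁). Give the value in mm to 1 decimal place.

c ≈ 240.0 mm

T = A_s f_y = 2610 × 400 = 1044000 N = 1044 kN.
Setting C = 0.85 f'_c a b equal to T: a = 1044000/(0.85 × 21.5 × 280) = 204.026 mm.
With β₁ = 0.85, c = a/β₁ = 204.026/0.85 = 240.0 mm.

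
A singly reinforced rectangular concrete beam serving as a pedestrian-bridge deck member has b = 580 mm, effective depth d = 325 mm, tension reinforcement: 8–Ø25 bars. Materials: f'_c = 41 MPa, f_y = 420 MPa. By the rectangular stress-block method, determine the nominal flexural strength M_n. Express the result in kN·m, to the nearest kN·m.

A_s = 8 × 491 = 3928 mm².
T = A_s f_y = 3928 × 420 = 1649760 N = 1649.76 kN.
From C = T: a = T/(0.85 f'_c b) = 1649760/(0.85 × 41 × 580) = 81.62 mm.
M_n = T(d − a/2) = 1649.76 kN × (325 − 40.81) mm = 468.85 kN·m.

M_n ≈ 469 kN·m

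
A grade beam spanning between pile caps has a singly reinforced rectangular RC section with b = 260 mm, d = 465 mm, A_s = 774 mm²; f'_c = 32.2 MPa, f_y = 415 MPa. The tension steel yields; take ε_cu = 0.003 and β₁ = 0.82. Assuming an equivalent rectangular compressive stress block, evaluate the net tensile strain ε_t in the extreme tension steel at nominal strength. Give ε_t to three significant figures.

ε_t ≈ 0.0223

a = A_s f_y/(0.85 f'_c b) = 45.14 mm.
β₁ = 0.82, so c = a/β₁ = 45.14/0.82 = 55.05 mm.
From the linear strain diagram with ε_cu = 0.003: ε_t = 0.003 (d − c)/c = 0.003 × (465 − 55.05)/55.05 = 0.0223.
Since ε_t ≥ 0.005, the section is tension-controlled.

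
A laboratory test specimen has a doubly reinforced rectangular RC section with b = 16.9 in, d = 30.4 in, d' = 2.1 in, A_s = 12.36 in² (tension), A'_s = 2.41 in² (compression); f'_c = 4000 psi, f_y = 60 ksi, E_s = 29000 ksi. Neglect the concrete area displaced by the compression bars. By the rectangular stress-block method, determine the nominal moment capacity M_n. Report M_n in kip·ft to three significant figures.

Assume both steels yield.
a = (A_s − A'_s) f_y/(0.85 f'_c b) = (12.36 − 2.41) × 60/(0.85 × 4 × 16.9) = 10.390 in.
c = a/β₁ = 10.390/0.85 = 12.224 in; ε'_s = 0.003(c − d')/c = 0.0025 ≥ ε_y = 0.0021, so the compression steel yields.
M_n = (A_s − A'_s) f_y (d − a/2) + A'_s f_y (d − d') = 597 × (30.4 − 5.195) + 144.6 × (30.4 − 2.1) = 15047.4 + 4092.2 = 19139.6 kip·in = 19139.6/12 = 1594.97 kip·ft.

M_n ≈ 1590 kip·ft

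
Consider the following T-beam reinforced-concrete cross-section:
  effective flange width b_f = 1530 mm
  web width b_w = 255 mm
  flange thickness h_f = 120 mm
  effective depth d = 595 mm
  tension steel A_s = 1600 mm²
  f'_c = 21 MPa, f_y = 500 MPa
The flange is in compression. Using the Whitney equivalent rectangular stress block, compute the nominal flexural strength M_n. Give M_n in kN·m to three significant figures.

Tension: T = A_s f_y = 1600 × 500 = 800000 N.
Try a within the flange: a = T/(0.85 f'_c b_f) = 800000/(0.85 × 21 × 1530) = 29.29 mm.
Since a = 29.29 ≤ h_f = 120 mm, the stress block lies entirely in the flange; analyse as a rectangular beam of width b_f.
M_n = T(d − a/2) = 800000 × (595 − 14.645) = 464.28 × 10⁶ N·mm.
M_n = 464.28 kN·m.

M_n ≈ 464 kN·m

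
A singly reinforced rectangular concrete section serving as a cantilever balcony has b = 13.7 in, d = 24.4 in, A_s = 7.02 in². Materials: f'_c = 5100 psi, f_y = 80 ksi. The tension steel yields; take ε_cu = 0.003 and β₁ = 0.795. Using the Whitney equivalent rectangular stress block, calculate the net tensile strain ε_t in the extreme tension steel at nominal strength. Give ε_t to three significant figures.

a = A_s f_y/(0.85 f'_c b) = 9.456 in.
β₁ = 0.795, so c = a/β₁ = 9.456/0.795 = 11.894 in.
From the linear strain diagram with ε_cu = 0.003: ε_t = 0.003 (d − c)/c = 0.003 × (24.4 − 11.894)/11.894 = 0.00315.
ε_t < 0.004 — the section is over-reinforced for flexure under ACI limits.

ε_t ≈ 0.00315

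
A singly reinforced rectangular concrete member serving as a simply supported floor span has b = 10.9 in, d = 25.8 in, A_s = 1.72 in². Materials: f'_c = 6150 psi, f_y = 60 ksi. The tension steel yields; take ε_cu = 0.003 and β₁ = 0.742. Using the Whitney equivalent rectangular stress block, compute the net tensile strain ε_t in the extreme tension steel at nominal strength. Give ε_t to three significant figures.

a = A_s f_y/(0.85 f'_c b) = 1.811 in.
β₁ = 0.742, so c = a/β₁ = 1.811/0.742 = 2.441 in.
From the linear strain diagram with ε_cu = 0.003: ε_t = 0.003 (d − c)/c = 0.003 × (25.8 − 2.441)/2.441 = 0.0287.
Since ε_t ≥ 0.005, the section is tension-controlled.

ε_t ≈ 0.0287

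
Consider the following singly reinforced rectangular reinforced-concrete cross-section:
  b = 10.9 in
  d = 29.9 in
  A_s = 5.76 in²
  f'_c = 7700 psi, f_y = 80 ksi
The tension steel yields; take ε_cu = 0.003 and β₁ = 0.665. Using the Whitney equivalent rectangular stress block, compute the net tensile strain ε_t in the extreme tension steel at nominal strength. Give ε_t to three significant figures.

a = A_s f_y/(0.85 f'_c b) = 6.459 in.
β₁ = 0.665, so c = a/β₁ = 6.459/0.665 = 9.713 in.
From the linear strain diagram with ε_cu = 0.003: ε_t = 0.003 (d − c)/c = 0.003 × (29.9 − 9.713)/9.713 = 0.00624.
Since ε_t ≥ 0.005, the section is tension-controlled.

ε_t ≈ 0.00624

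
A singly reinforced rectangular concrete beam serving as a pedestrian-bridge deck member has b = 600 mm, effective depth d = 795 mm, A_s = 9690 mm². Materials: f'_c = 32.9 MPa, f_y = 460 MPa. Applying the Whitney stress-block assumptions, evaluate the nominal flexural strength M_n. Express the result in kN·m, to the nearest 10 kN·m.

T = A_s f_y = 9690 × 460 = 4457400 N = 4457.4 kN.
From C = T: a = T/(0.85 f'_c b) = 4457400/(0.85 × 32.9 × 600) = 265.65 mm.
M_n = T(d − a/2) = 4457.4 kN × (795 − 132.825) mm = 2951.58 kN·m.

M_n ≈ 2950 kN·m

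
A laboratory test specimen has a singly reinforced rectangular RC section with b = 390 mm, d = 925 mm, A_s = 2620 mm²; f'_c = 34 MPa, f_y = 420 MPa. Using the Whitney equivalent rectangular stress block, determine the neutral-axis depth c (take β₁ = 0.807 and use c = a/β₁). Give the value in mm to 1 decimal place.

c ≈ 121.0 mm

T = A_s f_y = 2620 × 420 = 1100400 N = 1100.4 kN.
Setting C = 0.85 f'_c a b equal to T: a = 1100400/(0.85 × 34 × 390) = 97.631 mm.
With β₁ = 0.807, c = a/β₁ = 97.631/0.807 = 121.0 mm.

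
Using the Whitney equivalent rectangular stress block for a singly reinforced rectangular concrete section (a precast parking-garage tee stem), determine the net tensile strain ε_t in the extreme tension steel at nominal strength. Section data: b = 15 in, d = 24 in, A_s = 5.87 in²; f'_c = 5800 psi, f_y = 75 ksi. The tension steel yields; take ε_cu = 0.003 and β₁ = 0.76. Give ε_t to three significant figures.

a = A_s f_y/(0.85 f'_c b) = 5.953 in.
β₁ = 0.76, so c = a/β₁ = 5.953/0.76 = 7.833 in.
From the linear strain diagram with ε_cu = 0.003: ε_t = 0.003 (d − c)/c = 0.003 × (24 − 7.833)/7.833 = 0.00619.
Since ε_t ≥ 0.005, the section is tension-controlled.

ε_t ≈ 0.00619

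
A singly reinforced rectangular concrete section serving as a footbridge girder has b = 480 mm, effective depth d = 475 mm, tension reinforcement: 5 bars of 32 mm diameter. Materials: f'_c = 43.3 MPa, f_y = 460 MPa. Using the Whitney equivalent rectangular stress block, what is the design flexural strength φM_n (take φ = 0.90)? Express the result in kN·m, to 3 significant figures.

A_s = 5 × 804 = 4020 mm².
T = A_s f_y = 4020 × 460 = 1849200 N = 1849.2 kN.
From C = T: a = T/(0.85 f'_c b) = 1849200/(0.85 × 43.3 × 480) = 104.67 mm.
M_n = T(d − a/2) = 1849.2 kN × (475 − 52.335) mm = 781.59 kN·m.
φM_n = 0.90 × 781.59 = 703.43 kN·m.

φM_n ≈ 703 kN·m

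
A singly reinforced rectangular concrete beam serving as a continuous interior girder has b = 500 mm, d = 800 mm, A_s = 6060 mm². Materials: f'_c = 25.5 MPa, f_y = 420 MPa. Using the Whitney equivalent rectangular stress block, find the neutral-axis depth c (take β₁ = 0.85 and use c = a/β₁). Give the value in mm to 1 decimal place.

c ≈ 276.3 mm

T = A_s f_y = 6060 × 420 = 2545200 N = 2545.2 kN.
Setting C = 0.85 f'_c a b equal to T: a = 2545200/(0.85 × 25.5 × 500) = 234.851 mm.
With β₁ = 0.85, c = a/β₁ = 234.851/0.85 = 276.3 mm.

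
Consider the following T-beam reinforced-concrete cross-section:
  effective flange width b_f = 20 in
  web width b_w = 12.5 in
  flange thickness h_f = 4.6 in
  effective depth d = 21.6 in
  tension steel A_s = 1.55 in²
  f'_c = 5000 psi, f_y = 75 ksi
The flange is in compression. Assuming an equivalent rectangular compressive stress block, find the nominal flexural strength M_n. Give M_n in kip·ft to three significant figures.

M_n ≈ 203 kip·ft

Tension: T = A_s f_y = 1.55 × 75 = 116.25 kips.
Try a within the flange: a = T/(0.85 f'_c b_f) = 116.25/(0.85 × 5 × 20) = 1.368 in.
Since a = 1.368 ≤ h_f = 4.6 in, the stress block lies entirely in the flange; analyse as a rectangular beam of width b_f.
M_n = T(d − a/2) = 116.25 × (21.6 − 0.684) = 2431.5 kip·in.
M_n = 2431.5/12 = 202.63 kip·ft.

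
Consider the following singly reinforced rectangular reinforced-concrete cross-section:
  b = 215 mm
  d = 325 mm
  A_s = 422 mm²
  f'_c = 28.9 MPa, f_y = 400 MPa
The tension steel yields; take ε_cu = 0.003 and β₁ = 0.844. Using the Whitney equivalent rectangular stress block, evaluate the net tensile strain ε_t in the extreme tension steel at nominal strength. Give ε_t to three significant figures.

ε_t ≈ 0.0227

a = A_s f_y/(0.85 f'_c b) = 31.96 mm.
β₁ = 0.844, so c = a/β₁ = 31.96/0.844 = 37.87 mm.
From the linear strain diagram with ε_cu = 0.003: ε_t = 0.003 (d − c)/c = 0.003 × (325 − 37.87)/37.87 = 0.0227.
Since ε_t ≥ 0.005, the section is tension-controlled.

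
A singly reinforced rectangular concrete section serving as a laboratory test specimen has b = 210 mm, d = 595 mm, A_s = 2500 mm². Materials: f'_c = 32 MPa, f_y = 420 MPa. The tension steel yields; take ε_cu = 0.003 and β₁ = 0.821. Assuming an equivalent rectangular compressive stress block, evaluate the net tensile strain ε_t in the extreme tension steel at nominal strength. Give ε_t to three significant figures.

ε_t ≈ 0.00497

a = A_s f_y/(0.85 f'_c b) = 183.82 mm.
β₁ = 0.821, so c = a/β₁ = 183.82/0.821 = 223.90 mm.
From the linear strain diagram with ε_cu = 0.003: ε_t = 0.003 (d − c)/c = 0.003 × (595 − 223.90)/223.90 = 0.00497.
ε_t is between 0.004 and 0.005 — transition zone.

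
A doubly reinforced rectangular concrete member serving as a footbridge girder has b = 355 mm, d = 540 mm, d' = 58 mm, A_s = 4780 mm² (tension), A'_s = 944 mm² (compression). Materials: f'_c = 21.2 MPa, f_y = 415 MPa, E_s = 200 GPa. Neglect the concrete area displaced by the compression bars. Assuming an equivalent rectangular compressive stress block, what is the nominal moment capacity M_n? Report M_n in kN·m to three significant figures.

Assume both tension and compression steel yield.
Net tension couple steel: A_s − A'_s = 3836 mm².
a = (A_s − A'_s) f_y / (0.85 f'_c b) = 1591940/(0.85 × 21.2 × 355) = 248.85 mm.
c = a/β₁ = 248.85/0.85 = 292.76 mm; ε'_s = 0.003(c − d')/c = 0.0024 ≥ f_y/E_s = 0.0021, so compression steel does yield.
M_n = (A_s − A'_s) f_y (d − a/2) + A'_s f_y (d − d') = [1591940 × (540 − 124.425) + 391760 × (540 − 58)] × 10⁻⁶ = 661.57 + 188.83 = 850.40 kN·m.

M_n ≈ 850 kN·m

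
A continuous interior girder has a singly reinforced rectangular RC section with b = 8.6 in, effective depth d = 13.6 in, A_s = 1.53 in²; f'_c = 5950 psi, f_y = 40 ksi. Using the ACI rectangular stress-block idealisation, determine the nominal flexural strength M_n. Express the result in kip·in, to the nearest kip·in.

M_n ≈ 789 kip·in

T = A_s f_y = 1.53 × 40 = 61.2 kips.
a = T/(0.85 f'_c b) = 61.2/(0.85 × 5.95 × 8.6) = 1.407 in.
M_n = T(d − a/2) = 61.2 × (13.6 − 0.7035) = 789.3 kip·in.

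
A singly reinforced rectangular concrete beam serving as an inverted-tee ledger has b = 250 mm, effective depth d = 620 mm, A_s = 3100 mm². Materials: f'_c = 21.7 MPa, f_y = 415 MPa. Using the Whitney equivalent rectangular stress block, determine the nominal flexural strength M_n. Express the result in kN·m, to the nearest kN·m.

T = A_s f_y = 3100 × 415 = 1286500 N = 1286.5 kN.
From C = T: a = T/(0.85 f'_c b) = 1286500/(0.85 × 21.7 × 250) = 278.99 mm.
M_n = T(d − a/2) = 1286.5 kN × (620 − 139.495) mm = 618.17 kN·m.

M_n ≈ 618 kN·m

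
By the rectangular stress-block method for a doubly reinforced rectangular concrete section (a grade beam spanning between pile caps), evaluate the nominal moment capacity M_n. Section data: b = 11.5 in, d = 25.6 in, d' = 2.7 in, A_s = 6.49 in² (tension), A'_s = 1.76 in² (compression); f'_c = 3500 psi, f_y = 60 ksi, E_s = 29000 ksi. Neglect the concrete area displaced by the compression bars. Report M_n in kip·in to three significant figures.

Assume both steels yield.
a = (A_s − A'_s) f_y/(0.85 f'_c b) = (6.49 − 1.76) × 60/(0.85 × 3.5 × 11.5) = 8.295 in.
c = a/β₁ = 8.295/0.85 = 9.759 in; ε'_s = 0.003(c − d')/c = 0.0022 ≥ ε_y = 0.0021, so the compression steel yields.
M_n = (A_s − A'_s) f_y (d − a/2) + A'_s f_y (d − d') = 283.8 × (25.6 − 4.1475) + 105.6 × (25.6 − 2.7) = 6088.2 + 2418.2 = 8506.4 kip·in.

M_n ≈ 8510 kip·in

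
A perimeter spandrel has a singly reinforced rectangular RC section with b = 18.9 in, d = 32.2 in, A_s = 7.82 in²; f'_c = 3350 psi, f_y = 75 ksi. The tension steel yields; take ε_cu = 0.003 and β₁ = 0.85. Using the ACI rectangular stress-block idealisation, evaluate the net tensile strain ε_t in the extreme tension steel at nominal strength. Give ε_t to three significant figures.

ε_t ≈ 0.00453

a = A_s f_y/(0.85 f'_c b) = 10.898 in.
β₁ = 0.85, so c = a/β₁ = 10.898/0.85 = 12.821 in.
From the linear strain diagram with ε_cu = 0.003: ε_t = 0.003 (d − c)/c = 0.003 × (32.2 − 12.821)/12.821 = 0.00453.
ε_t is between 0.004 and 0.005 — transition zone.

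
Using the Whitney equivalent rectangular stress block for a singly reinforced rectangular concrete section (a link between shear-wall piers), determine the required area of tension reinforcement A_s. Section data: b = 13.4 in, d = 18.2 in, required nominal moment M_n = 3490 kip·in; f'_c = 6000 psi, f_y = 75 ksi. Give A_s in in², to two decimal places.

From M_n = 0.85 f'_c a b (d − a/2):
a = d − √(d² − 2M_n/(0.85 f'_c b)) = 18.2 − √(18.2² − 2 × 3490/(0.85 × 6 × 13.4)) = 3.064 in.
A_s = 0.85 f'_c a b / f_y = 0.85 × 6 × 3.064 × 13.4 / 75 = 2.792 in².

A_s ≈ 2.79 in²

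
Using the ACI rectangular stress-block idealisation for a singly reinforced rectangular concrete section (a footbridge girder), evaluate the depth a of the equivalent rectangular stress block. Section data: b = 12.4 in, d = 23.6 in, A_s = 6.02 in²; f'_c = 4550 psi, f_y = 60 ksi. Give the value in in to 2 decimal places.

a ≈ 7.53 in

T = A_s f_y = 6.02 × 60 = 361.2 kips.
a = T/(0.85 f'_c b) = 361.2/(0.85 × 4.55 × 12.4) = 7.53 in.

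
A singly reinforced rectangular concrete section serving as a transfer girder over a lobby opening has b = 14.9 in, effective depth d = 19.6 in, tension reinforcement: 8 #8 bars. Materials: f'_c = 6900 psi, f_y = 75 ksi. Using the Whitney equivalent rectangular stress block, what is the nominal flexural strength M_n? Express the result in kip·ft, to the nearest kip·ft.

A_s = 8 × 0.79 = 6.32 in².
T = A_s f_y = 6.32 × 75 = 474 kips.
a = T/(0.85 f'_c b) = 474/(0.85 × 6.9 × 14.9) = 5.424 in.
M_n = T(d − a/2) = 474 × (19.6 − 2.712) = 8004.9 kip·in = 8004.9/12 = 667.08 kip·ft.

M_n ≈ 667 kip·ft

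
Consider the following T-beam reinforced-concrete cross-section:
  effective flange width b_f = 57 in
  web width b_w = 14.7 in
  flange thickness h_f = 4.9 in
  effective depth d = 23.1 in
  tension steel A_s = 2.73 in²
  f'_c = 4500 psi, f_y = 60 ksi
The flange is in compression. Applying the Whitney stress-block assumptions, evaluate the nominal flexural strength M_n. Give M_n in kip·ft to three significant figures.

Tension: T = A_s f_y = 2.73 × 60 = 163.8 kips.
Try a within the flange: a = T/(0.85 f'_c b_f) = 163.8/(0.85 × 4.5 × 57) = 0.751 in.
Since a = 0.751 ≤ h_f = 4.9 in, the stress block lies entirely in the flange; analyse as a rectangular beam of width b_f.
M_n = T(d − a/2) = 163.8 × (23.1 − 0.3755) = 3722.3 kip·in.
M_n = 3722.3/12 = 310.19 kip·ft.

M_n ≈ 310 kip·ft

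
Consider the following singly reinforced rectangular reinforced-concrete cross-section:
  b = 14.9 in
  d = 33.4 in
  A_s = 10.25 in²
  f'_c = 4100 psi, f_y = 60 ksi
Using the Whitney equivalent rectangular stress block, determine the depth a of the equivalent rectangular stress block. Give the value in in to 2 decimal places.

a ≈ 11.84 in

T = A_s f_y = 10.25 × 60 = 615 kips.
a = T/(0.85 f'_c b) = 615/(0.85 × 4.1 × 14.9) = 11.84 in.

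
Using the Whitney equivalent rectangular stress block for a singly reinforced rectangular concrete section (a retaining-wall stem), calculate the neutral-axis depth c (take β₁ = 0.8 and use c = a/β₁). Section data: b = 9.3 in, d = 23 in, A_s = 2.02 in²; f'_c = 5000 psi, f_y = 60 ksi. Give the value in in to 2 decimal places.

T = A_s f_y = 2.02 × 60 = 121.2 kips.
a = T/(0.85 f'_c b) = 121.2/(0.85 × 5 × 9.3) = 3.0664 in.
With β₁ = 0.8, c = a/β₁ = 3.0664/0.8 = 3.83 in.

c ≈ 3.83 in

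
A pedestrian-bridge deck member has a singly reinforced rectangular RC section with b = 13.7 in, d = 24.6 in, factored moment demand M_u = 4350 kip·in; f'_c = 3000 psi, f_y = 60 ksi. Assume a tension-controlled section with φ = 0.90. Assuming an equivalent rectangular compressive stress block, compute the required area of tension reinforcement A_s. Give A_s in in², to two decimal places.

M_n = M_u/φ = 4350/0.90 = 4833.33 kip·in.
From M_n = 0.85 f'_c a b (d − a/2):
a = d − √(d² − 2M_n/(0.85 f'_c b)) = 24.6 − √(24.6² − 2 × 4833.33/(0.85 × 3 × 13.7)) = 6.477 in.
A_s = 0.85 f'_c a b / f_y = 0.85 × 3 × 6.477 × 13.7 / 60 = 3.771 in².

A_s ≈ 3.77 in²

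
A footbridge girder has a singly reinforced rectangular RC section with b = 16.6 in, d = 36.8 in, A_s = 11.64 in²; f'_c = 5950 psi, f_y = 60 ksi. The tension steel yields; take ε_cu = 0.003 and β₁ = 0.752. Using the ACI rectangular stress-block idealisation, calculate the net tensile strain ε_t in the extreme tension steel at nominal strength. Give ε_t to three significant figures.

a = A_s f_y/(0.85 f'_c b) = 8.319 in.
β₁ = 0.752, so c = a/β₁ = 8.319/0.752 = 11.063 in.
From the linear strain diagram with ε_cu = 0.003: ε_t = 0.003 (d − c)/c = 0.003 × (36.8 − 11.063)/11.063 = 0.00698.
Since ε_t ≥ 0.005, the section is tension-controlled.

ε_t ≈ 0.00698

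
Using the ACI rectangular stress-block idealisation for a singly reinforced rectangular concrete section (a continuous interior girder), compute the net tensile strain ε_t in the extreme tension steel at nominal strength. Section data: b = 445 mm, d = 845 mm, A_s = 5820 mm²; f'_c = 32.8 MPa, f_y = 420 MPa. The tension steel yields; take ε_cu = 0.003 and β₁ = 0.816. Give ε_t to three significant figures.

ε_t ≈ 0.00750

a = A_s f_y/(0.85 f'_c b) = 197.02 mm.
β₁ = 0.816, so c = a/β₁ = 197.02/0.816 = 241.45 mm.
From the linear strain diagram with ε_cu = 0.003: ε_t = 0.003 (d − c)/c = 0.003 × (845 − 241.45)/241.45 = 0.00750.
Since ε_t ≥ 0.005, the section is tension-controlled.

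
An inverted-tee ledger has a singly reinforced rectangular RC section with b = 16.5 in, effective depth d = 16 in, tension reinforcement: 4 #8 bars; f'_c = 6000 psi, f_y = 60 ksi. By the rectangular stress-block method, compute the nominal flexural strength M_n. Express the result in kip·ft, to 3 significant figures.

A_s = 4 × 0.79 = 3.16 in².
T = A_s f_y = 3.16 × 60 = 189.6 kips.
a = T/(0.85 f'_c b) = 189.6/(0.85 × 6 × 16.5) = 2.253 in.
M_n = T(d − a/2) = 189.6 × (16 − 1.1265) = 2820.0 kip·in = 2820.0/12 = 235.00 kip·ft.

M_n ≈ 235 kip·ft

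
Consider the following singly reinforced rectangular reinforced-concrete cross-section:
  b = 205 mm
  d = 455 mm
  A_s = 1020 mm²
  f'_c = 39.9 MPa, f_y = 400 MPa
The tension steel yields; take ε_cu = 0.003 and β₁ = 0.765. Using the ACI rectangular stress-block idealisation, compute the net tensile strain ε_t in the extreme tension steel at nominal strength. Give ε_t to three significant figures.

ε_t ≈ 0.0148

a = A_s f_y/(0.85 f'_c b) = 58.68 mm.
β₁ = 0.765, so c = a/β₁ = 58.68/0.765 = 76.71 mm.
From the linear strain diagram with ε_cu = 0.003: ε_t = 0.003 (d − c)/c = 0.003 × (455 − 76.71)/76.71 = 0.0148.
Since ε_t ≥ 0.005, the section is tension-controlled.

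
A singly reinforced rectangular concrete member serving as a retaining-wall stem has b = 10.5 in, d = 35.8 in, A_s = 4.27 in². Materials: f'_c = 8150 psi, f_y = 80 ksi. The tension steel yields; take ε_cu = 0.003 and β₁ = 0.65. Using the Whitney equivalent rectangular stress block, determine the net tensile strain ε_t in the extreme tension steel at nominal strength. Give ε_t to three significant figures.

a = A_s f_y/(0.85 f'_c b) = 4.696 in.
β₁ = 0.65, so c = a/β₁ = 4.696/0.65 = 7.225 in.
From the linear strain diagram with ε_cu = 0.003: ε_t = 0.003 (d − c)/c = 0.003 × (35.8 − 7.225)/7.225 = 0.0119.
Since ε_t ≥ 0.005, the section is tension-controlled.

ε_t ≈ 0.0119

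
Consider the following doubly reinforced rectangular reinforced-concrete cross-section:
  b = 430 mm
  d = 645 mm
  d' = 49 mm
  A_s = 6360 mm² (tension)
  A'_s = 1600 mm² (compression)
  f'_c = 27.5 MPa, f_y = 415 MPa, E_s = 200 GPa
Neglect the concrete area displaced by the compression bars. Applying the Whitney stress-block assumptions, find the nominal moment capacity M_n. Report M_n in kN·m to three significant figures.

M_n ≈ 1480 kN·m

Assume both tension and compression steel yield.
Net tension couple steel: A_s − A'_s = 4760 mm².
a = (A_s − A'_s) f_y / (0.85 f'_c b) = 1975400/(0.85 × 27.5 × 430) = 196.53 mm.
c = a/β₁ = 196.53/0.85 = 231.21 mm; ε'_s = 0.003(c − d')/c = 0.0024 ≥ f_y/E_s = 0.0021, so compression steel does yield.
M_n = (A_s − A'_s) f_y (d − a/2) + A'_s f_y (d − d') = [1975400 × (645 − 98.265) + 664000 × (645 − 49)] × 10⁻⁶ = 1080.02 + 395.74 = 1475.76 kN·m.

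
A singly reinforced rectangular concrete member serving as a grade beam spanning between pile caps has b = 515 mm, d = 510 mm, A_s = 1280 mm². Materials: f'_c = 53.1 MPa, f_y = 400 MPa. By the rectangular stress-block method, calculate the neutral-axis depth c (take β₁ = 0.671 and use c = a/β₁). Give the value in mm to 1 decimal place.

c ≈ 32.8 mm

T = A_s f_y = 1280 × 400 = 512000 N = 512 kN.
Setting C = 0.85 f'_c a b equal to T: a = 512000/(0.85 × 53.1 × 515) = 22.027 mm.
With β₁ = 0.671, c = a/β₁ = 22.027/0.671 = 32.8 mm.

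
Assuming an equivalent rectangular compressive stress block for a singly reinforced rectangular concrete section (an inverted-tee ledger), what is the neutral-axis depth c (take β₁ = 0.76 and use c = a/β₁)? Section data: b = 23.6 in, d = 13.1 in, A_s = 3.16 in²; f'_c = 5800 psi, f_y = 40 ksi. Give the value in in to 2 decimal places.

T = A_s f_y = 3.16 × 40 = 126.4 kips.
a = T/(0.85 f'_c b) = 126.4/(0.85 × 5.8 × 23.6) = 1.0864 in.
With β₁ = 0.76, c = a/β₁ = 1.0864/0.76 = 1.43 in.

c ≈ 1.43 in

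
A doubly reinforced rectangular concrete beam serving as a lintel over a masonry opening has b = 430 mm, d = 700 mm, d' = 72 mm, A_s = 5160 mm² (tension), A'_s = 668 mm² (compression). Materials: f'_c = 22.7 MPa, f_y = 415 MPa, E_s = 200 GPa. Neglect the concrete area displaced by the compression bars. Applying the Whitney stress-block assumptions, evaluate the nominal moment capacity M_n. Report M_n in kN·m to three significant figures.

M_n ≈ 1270 kN·m

Assume both tension and compression steel yield.
Net tension couple steel: A_s − A'_s = 4492 mm².
a = (A_s − A'_s) f_y / (0.85 f'_c b) = 1864180/(0.85 × 22.7 × 430) = 224.69 mm.
c = a/β₁ = 224.69/0.85 = 264.34 mm; ε'_s = 0.003(c − d')/c = 0.0022 ≥ f_y/E_s = 0.0021, so compression steel does yield.
M_n = (A_s − A'_s) f_y (d − a/2) + A'_s f_y (d − d') = [1864180 × (700 − 112.345) + 277220 × (700 − 72)] × 10⁻⁶ = 1095.49 + 174.09 = 1269.58 kN·m.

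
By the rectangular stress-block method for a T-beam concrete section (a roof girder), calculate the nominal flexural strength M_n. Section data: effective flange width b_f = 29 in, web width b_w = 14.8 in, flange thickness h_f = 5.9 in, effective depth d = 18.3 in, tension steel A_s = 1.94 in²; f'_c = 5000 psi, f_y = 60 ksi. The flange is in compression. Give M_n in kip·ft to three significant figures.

M_n ≈ 173 kip·ft

Tension: T = A_s f_y = 1.94 × 60 = 116.4 kips.
Try a within the flange: a = T/(0.85 f'_c b_f) = 116.4/(0.85 × 5 × 29) = 0.944 in.
Since a = 0.944 ≤ h_f = 5.9 in, the stress block lies entirely in the flange; analyse as a rectangular beam of width b_f.
M_n = T(d − a/2) = 116.4 × (18.3 − 0.472) = 2075.2 kip·in.
M_n = 2075.2/12 = 172.93 kip·ft.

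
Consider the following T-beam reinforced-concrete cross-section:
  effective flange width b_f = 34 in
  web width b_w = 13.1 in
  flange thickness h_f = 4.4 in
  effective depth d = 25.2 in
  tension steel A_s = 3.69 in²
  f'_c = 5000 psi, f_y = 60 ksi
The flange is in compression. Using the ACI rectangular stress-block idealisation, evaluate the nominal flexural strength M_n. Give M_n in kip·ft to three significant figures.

Tension: T = A_s f_y = 3.69 × 60 = 221.4 kips.
Try a within the flange: a = T/(0.85 f'_c b_f) = 221.4/(0.85 × 5 × 34) = 1.532 in.
Since a = 1.532 ≤ h_f = 4.4 in, the stress block lies entirely in the flange; analyse as a rectangular beam of width b_f.
M_n = T(d − a/2) = 221.4 × (25.2 − 0.766) = 5409.7 kip·in.
M_n = 5409.7/12 = 450.81 kip·ft.

M_n ≈ 451 kip·ft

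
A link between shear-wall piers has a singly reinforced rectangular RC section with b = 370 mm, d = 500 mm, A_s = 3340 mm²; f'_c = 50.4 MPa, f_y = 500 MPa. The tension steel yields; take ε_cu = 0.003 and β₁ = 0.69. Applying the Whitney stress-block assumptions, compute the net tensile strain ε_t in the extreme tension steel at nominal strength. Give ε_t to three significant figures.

ε_t ≈ 0.00682

a = A_s f_y/(0.85 f'_c b) = 105.36 mm.
β₁ = 0.69, so c = a/β₁ = 105.36/0.69 = 152.70 mm.
From the linear strain diagram with ε_cu = 0.003: ε_t = 0.003 (d − c)/c = 0.003 × (500 − 152.70)/152.70 = 0.00682.
Since ε_t ≥ 0.005, the section is tension-controlled.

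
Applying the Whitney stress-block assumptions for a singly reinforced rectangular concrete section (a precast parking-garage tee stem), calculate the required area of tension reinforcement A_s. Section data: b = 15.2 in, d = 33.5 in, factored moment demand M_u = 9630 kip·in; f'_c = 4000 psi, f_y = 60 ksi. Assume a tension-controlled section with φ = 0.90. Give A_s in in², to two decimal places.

M_n = M_u/φ = 9630/0.90 = 10700 kip·in.
From M_n = 0.85 f'_c a b (d − a/2):
a = d − √(d² − 2M_n/(0.85 f'_c b)) = 33.5 − √(33.5² − 2 × 10700/(0.85 × 4 × 15.2)) = 6.889 in.
A_s = 0.85 f'_c a b / f_y = 0.85 × 4 × 6.889 × 15.2 / 60 = 5.934 in².

A_s ≈ 5.93 in²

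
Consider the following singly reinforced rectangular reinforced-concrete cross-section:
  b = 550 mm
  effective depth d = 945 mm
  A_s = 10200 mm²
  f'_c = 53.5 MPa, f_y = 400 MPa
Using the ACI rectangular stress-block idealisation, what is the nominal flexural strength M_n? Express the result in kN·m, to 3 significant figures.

T = A_s f_y = 10200 × 400 = 4080000 N = 4080 kN.
From C = T: a = T/(0.85 f'_c b) = 4080000/(0.85 × 53.5 × 550) = 163.13 mm.
M_n = T(d − a/2) = 4080 kN × (945 − 81.565) mm = 3522.81 kN·m.

M_n ≈ 3520 kN·m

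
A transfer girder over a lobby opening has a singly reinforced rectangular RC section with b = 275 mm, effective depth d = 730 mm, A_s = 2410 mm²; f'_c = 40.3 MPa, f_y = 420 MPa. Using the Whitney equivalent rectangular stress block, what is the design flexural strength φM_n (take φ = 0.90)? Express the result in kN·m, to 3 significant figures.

φM_n ≈ 616 kN·m

T = A_s f_y = 2410 × 420 = 1012200 N = 1012.2 kN.
From C = T: a = T/(0.85 f'_c b) = 1012200/(0.85 × 40.3 × 275) = 107.45 mm.
M_n = T(d − a/2) = 1012.2 kN × (730 − 53.725) mm = 684.53 kN·m.
φM_n = 0.90 × 684.53 = 616.08 kN·m.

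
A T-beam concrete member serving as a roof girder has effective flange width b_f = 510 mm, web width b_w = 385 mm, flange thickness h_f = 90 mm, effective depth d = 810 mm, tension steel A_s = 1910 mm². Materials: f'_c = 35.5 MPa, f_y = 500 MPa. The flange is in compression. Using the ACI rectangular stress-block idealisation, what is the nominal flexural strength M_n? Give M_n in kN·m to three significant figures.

M_n ≈ 744 kN·m

Tension: T = A_s f_y = 1910 × 500 = 955000 N.
Try a within the flange: a = T/(0.85 f'_c b_f) = 955000/(0.85 × 35.5 × 510) = 62.06 mm.
Since a = 62.06 ≤ h_f = 90 mm, the stress block lies entirely in the flange; analyse as a rectangular beam of width b_f.
M_n = T(d − a/2) = 955000 × (810 − 31.03) = 743.92 × 10⁶ N·mm.
M_n = 743.92 kN·m.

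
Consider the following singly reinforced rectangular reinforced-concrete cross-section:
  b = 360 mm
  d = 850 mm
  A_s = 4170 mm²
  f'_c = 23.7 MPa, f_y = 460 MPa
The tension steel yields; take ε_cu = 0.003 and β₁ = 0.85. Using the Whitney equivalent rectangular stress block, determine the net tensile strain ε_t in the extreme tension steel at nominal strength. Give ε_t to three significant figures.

ε_t ≈ 0.00519

a = A_s f_y/(0.85 f'_c b) = 264.50 mm.
β₁ = 0.85, so c = a/β₁ = 264.50/0.85 = 311.18 mm.
From the linear strain diagram with ε_cu = 0.003: ε_t = 0.003 (d − c)/c = 0.003 × (850 − 311.18)/311.18 = 0.00519.
Since ε_t ≥ 0.005, the section is tension-controlled.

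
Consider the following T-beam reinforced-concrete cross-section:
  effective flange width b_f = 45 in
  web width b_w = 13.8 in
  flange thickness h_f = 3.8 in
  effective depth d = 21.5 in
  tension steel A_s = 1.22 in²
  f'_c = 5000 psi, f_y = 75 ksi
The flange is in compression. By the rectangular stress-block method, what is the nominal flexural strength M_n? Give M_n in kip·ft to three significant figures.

M_n ≈ 162 kip·ft

Tension: T = A_s f_y = 1.22 × 75 = 91.5 kips.
Try a within the flange: a = T/(0.85 f'_c b_f) = 91.5/(0.85 × 5 × 45) = 0.478 in.
Since a = 0.478 ≤ h_f = 3.8 in, the stress block lies entirely in the flange; analyse as a rectangular beam of width b_f.
M_n = T(d − a/2) = 91.5 × (21.5 − 0.239) = 1945.4 kip·in.
M_n = 1945.4/12 = 162.12 kip·ft.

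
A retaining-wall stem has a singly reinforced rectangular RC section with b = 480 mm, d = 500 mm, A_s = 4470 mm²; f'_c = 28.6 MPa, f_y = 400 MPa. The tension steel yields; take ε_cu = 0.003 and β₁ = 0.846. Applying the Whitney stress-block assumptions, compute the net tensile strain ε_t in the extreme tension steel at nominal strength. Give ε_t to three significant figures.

a = A_s f_y/(0.85 f'_c b) = 153.23 mm.
β₁ = 0.846, so c = a/β₁ = 153.23/0.846 = 181.12 mm.
From the linear strain diagram with ε_cu = 0.003: ε_t = 0.003 (d − c)/c = 0.003 × (500 − 181.12)/181.12 = 0.00528.
Since ε_t ≥ 0.005, the section is tension-controlled.

ε_t ≈ 0.00528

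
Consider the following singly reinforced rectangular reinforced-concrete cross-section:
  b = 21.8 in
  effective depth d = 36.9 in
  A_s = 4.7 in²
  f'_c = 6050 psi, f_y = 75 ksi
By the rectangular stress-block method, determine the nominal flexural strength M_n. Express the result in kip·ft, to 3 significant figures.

T = A_s f_y = 4.7 × 75 = 352.5 kips.
a = T/(0.85 f'_c b) = 352.5/(0.85 × 6.05 × 21.8) = 3.144 in.
M_n = T(d − a/2) = 352.5 × (36.9 − 1.572) = 12453.1 kip·in = 12453.1/12 = 1037.76 kip·ft.

M_n ≈ 1040 kip·ft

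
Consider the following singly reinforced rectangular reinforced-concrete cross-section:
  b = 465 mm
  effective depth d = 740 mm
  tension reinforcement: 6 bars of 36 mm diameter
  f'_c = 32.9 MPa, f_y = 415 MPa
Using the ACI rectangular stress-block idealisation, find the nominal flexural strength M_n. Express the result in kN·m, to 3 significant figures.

A_s = 6 × 1018 = 6108 mm².
T = A_s f_y = 6108 × 415 = 2534820 N = 2534.82 kN.
From C = T: a = T/(0.85 f'_c b) = 2534820/(0.85 × 32.9 × 465) = 194.93 mm.
M_n = T(d − a/2) = 2534.82 kN × (740 − 97.465) mm = 1628.71 kN·m.

M_n ≈ 1630 kN·m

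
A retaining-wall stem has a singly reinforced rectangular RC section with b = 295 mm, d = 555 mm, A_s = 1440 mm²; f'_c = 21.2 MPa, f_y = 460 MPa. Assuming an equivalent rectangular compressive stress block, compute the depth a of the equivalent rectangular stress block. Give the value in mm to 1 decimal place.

a ≈ 124.6 mm

T = A_s f_y = 1440 × 460 = 662400 N = 662.4 kN.
Setting C = 0.85 f'_c a b equal to T: a = 662400/(0.85 × 21.2 × 295) = 124.6 mm.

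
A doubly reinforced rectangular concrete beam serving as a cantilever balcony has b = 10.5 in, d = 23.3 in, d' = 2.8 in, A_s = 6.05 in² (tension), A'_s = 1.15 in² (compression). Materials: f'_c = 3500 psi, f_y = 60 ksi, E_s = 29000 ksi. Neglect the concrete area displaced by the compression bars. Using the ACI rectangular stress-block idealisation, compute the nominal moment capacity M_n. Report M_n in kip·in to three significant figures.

Assume both steels yield.
a = (A_s − A'_s) f_y/(0.85 f'_c b) = (6.05 − 1.15) × 60/(0.85 × 3.5 × 10.5) = 9.412 in.
c = a/β₁ = 9.412/0.85 = 11.073 in; ε'_s = 0.003(c − d')/c = 0.0022 ≥ ε_y = 0.0021, so the compression steel yields.
M_n = (A_s − A'_s) f_y (d − a/2) + A'_s f_y (d − d') = 294 × (23.3 − 4.706) + 69 × (23.3 − 2.8) = 5466.6 + 1414.5 = 6881.1 kip·in.

M_n ≈ 6880 kip·in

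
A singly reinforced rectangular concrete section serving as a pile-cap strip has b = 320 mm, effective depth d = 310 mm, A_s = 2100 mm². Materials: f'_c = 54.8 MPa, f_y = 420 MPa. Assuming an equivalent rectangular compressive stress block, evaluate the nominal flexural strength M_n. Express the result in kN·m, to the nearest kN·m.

T = A_s f_y = 2100 × 420 = 882000 N = 882 kN.
From C = T: a = T/(0.85 f'_c b) = 882000/(0.85 × 54.8 × 320) = 59.17 mm.
M_n = T(d − a/2) = 882 kN × (310 − 29.585) mm = 247.33 kN·m.

M_n ≈ 247 kN·m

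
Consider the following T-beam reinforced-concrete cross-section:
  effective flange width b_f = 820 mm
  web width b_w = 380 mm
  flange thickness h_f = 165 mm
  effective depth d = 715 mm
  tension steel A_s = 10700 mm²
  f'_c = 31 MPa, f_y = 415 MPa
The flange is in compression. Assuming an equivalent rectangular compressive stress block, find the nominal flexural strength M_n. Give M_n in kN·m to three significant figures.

M_n ≈ 2700 kN·m

Tension: T = A_s f_y = 10700 × 415 = 4440500 N.
Try a within the flange: a = T/(0.85 f'_c b_f) = 4440500/(0.85 × 31 × 820) = 205.51 mm.
a = 205.51 > h_f = 165 mm: the block extends into the web. Split into flange-overhang and web parts.
C_f = 0.85 f'_c (b_f − b_w) h_f = 0.85 × 31 × (820 − 380) × 165 = 1913010 N.
Remaining web compression depth: a_w = (T − C_f)/(0.85 f'_c b_w) = (4440500 − 1913010)/(0.85 × 31 × 380) = 252.42 mm.
M_n = C_f(d − h_f/2) + (T − C_f)(d − a_w/2) = 1913010 × (715 − 82.5) + 2527490 × (715 − 126.21) = 1209.98 + 1488.16 = 2698.14 × 10⁶ N·mm.
M_n = 2698.14 kN·m.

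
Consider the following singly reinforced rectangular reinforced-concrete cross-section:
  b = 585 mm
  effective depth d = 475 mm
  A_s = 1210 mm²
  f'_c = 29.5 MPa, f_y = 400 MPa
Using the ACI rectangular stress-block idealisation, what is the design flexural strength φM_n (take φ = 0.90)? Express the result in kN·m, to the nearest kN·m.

φM_n ≈ 200 kN·m

T = A_s f_y = 1210 × 400 = 484000 N = 484 kN.
From C = T: a = T/(0.85 f'_c b) = 484000/(0.85 × 29.5 × 585) = 33.00 mm.
M_n = T(d − a/2) = 484 kN × (475 − 16.5) mm = 221.91 kN·m.
φM_n = 0.90 × 221.91 = 199.72 kN·m.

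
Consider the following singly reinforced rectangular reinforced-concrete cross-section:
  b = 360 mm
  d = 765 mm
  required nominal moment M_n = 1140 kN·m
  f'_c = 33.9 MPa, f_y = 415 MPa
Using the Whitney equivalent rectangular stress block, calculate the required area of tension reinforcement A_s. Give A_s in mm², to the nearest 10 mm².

With M_n = 0.85 f'_c a b (d − a/2), solve the quadratic for a:
a = d − √(d² − 2M_n/(0.85 f'_c b)) = 765 − √(765² − 2 × 1140×10⁶/(0.85 × 33.9 × 360)) = 160.49 mm.
A_s = 0.85 f'_c a b / f_y = 0.85 × 33.9 × 160.49 × 360 / 415 = 4011.6 mm².

A_s ≈ 4010 mm²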